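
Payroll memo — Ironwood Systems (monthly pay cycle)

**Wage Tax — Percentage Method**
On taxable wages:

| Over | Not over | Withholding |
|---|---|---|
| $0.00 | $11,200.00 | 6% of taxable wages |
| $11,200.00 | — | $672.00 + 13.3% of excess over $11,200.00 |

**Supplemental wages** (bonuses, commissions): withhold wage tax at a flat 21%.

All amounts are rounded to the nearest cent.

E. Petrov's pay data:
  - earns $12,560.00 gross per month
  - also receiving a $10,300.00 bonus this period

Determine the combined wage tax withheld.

$3,015.88

Wage Tax: taxable = $12,560.00
  $672.00 + 13.3% × ($12,560.00 − $11,200.00) = $672.00 + 13.3% × $1,360.00 = $852.88
Supplemental (21% flat on bonus): 21% × $10,300.00 = $2,163.00
Total wage tax: $852.88 + $2,163.00 = $3,015.88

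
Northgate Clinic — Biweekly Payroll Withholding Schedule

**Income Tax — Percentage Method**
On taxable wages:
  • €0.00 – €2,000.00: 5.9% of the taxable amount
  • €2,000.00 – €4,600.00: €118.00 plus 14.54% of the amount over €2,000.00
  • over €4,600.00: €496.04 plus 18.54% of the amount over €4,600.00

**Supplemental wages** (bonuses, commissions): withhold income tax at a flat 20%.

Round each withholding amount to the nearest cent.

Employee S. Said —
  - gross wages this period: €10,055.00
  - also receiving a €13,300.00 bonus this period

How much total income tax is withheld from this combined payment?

€4,167.40

Income Tax: taxable = €10,055.00
  €496.04 + 18.54% × (€10,055.00 − €4,600.00) = €496.04 + 18.54% × €5,455.00 = €1,507.40
Supplemental (20% flat on bonus): 20% × €13,300.00 = €2,660.00
Total income tax: €1,507.40 + €2,660.00 = €4,167.40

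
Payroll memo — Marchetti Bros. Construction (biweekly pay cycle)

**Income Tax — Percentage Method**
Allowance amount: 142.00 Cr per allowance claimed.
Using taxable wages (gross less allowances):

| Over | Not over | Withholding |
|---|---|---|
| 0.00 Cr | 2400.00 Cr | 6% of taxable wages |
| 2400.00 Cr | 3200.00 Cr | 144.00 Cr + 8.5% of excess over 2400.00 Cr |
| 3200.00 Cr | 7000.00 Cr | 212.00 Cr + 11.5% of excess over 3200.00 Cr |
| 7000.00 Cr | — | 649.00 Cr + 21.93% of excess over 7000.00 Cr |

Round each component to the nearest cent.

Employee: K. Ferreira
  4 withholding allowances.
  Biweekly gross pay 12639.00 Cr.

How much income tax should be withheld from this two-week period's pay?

Income Tax: taxable = 12639.00 Cr − 4×142.00 Cr = 12071.00 Cr
  649.00 Cr + 21.93% × (12071.00 Cr − 7000.00 Cr) = 649.00 Cr + 21.93% × 5071.00 Cr = 1761.07 Cr

1761.07 Cr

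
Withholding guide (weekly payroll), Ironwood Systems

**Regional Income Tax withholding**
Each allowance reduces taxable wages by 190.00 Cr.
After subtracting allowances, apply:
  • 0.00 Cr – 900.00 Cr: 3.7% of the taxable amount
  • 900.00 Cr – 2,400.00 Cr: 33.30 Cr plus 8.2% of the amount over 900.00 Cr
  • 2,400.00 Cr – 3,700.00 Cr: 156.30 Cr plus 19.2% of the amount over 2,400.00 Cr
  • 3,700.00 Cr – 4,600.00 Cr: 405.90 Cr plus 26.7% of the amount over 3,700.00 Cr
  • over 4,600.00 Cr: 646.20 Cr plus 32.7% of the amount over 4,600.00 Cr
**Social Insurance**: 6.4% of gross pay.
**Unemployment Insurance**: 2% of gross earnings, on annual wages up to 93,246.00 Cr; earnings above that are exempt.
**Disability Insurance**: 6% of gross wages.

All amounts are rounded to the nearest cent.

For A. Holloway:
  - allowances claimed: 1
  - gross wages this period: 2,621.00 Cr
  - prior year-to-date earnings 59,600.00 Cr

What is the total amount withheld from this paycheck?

539.67 Cr

Regional Income Tax: taxable = 2,621.00 Cr − 1×190.00 Cr = 2,431.00 Cr
  156.30 Cr + 19.2% × (2,431.00 Cr − 2,400.00 Cr) = 156.30 Cr + 19.2% × 31.00 Cr = 162.25 Cr
Social Insurance: 6.4% × 2,621.00 Cr = 167.74 Cr
Unemployment Insurance: 2% × 2,621.00 Cr = 52.42 Cr
Disability Insurance: 6% × 2,621.00 Cr = 157.26 Cr
Total: 162.25 Cr + 167.74 Cr + 52.42 Cr + 157.26 Cr = 539.67 Cr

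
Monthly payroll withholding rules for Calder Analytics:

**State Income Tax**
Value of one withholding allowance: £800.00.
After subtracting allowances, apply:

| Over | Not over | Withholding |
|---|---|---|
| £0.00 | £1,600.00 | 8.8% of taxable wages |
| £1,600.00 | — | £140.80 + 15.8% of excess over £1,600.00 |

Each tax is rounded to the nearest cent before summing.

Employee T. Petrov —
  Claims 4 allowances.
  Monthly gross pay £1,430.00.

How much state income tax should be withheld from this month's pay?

£0.00

State Income Tax: taxable = £1,430.00 − 4×£800.00 = £-1,770.00
  Taxable ≤ 0 → £0.00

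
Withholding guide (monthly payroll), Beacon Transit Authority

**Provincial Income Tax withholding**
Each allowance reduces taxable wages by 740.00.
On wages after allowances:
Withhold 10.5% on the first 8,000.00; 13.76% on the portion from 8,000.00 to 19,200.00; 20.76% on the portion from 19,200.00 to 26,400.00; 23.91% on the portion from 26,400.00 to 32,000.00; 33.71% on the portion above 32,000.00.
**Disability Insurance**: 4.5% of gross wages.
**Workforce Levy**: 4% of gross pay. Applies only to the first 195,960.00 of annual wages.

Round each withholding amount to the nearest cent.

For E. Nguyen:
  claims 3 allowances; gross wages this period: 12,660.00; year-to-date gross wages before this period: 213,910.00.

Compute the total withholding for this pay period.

1,745.44

Provincial Income Tax: taxable = 12,660.00 − 3×740.00 = 10,440.00
  840.00 + 13.76% × (10,440.00 − 8,000.00) = 840.00 + 13.76% × 2,440.00 = 1,175.74
Disability Insurance: 4.5% × 12,660.00 = 569.70
Workforce Levy: YTD 213,910.00 ≥ cap 195,960.00 → 0.00
Total: 1,175.74 + 569.70 + 0.00 = 1,745.44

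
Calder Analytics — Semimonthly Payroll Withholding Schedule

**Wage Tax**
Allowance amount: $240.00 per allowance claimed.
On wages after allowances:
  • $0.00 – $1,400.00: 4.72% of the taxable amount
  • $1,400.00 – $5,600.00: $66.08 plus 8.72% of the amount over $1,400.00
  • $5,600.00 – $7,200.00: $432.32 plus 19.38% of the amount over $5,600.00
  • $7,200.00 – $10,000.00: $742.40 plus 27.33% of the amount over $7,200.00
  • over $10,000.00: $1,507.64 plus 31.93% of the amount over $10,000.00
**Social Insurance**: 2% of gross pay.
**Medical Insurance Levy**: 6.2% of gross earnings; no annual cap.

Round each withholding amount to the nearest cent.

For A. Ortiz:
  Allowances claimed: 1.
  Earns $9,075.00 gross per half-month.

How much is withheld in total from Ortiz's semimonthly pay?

Wage Tax: taxable = $9,075.00 − 1×$240.00 = $8,835.00
  $742.40 + 27.33% × ($8,835.00 − $7,200.00) = $742.40 + 27.33% × $1,635.00 = $1,189.25
Social Insurance: 2% × $9,075.00 = $181.50
Medical Insurance Levy: 6.2% × $9,075.00 = $562.65
Total: $1,189.25 + $181.50 + $562.65 = $1,933.40

$1,933.40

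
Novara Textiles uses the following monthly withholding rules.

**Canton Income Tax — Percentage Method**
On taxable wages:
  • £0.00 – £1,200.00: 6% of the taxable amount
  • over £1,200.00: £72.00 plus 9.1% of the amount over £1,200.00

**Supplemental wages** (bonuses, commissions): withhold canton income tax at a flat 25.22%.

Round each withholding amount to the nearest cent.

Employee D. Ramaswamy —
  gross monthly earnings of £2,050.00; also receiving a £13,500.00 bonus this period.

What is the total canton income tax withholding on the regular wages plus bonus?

£3,554.05

Canton Income Tax: taxable = £2,050.00
  £72.00 + 9.1% × (£2,050.00 − £1,200.00) = £72.00 + 9.1% × £850.00 = £149.35
Supplemental (25.22% flat on bonus): 25.22% × £13,500.00 = £3,404.70
Total canton income tax: £149.35 + £3,404.70 = £3,554.05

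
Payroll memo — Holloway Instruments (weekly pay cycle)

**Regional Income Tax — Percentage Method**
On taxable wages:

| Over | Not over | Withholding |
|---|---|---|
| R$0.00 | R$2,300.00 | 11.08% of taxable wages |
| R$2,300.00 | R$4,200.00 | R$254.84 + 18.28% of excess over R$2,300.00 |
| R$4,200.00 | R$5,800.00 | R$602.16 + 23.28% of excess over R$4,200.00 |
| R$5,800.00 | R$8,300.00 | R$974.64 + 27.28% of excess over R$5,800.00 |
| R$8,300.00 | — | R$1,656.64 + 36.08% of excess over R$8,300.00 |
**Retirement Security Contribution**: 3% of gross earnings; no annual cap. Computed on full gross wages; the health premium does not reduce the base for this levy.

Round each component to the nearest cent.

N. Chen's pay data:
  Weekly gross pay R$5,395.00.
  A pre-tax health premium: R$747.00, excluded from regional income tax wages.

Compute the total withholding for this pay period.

Regional Income Tax: taxable = R$5,395.00 − R$747.00 = R$4,648.00
  R$602.16 + 23.28% × (R$4,648.00 − R$4,200.00) = R$602.16 + 23.28% × R$448.00 = R$706.45
Retirement Security Contribution: 3% × R$5,395.00 = R$161.85
Total: R$706.45 + R$161.85 = R$868.30

R$868.30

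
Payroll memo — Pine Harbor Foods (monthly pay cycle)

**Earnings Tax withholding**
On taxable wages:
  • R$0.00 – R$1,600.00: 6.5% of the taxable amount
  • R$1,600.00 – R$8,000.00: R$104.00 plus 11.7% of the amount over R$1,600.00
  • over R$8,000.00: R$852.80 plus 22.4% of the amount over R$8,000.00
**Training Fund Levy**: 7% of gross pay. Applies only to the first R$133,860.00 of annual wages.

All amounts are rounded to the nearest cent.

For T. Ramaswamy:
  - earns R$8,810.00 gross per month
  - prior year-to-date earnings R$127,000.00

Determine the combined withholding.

Earnings Tax: taxable = R$8,810.00
  R$852.80 + 22.4% × (R$8,810.00 − R$8,000.00) = R$852.80 + 22.4% × R$810.00 = R$1,034.24
Training Fund Levy: cap R$133,860.00 − YTD R$127,000.00 = R$6,860.00 subject; 7% × R$6,860.00 = R$480.20
Total: R$1,034.24 + R$480.20 = R$1,514.44

R$1,514.44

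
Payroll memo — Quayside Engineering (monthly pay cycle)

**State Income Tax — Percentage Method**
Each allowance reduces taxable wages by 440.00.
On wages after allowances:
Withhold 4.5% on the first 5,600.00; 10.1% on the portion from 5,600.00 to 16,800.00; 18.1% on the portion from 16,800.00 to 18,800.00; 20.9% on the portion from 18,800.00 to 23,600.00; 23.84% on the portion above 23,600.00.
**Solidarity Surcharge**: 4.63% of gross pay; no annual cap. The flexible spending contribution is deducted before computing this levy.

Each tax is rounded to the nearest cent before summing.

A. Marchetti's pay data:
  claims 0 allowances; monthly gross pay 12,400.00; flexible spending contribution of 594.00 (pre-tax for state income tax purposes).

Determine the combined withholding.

1,425.43

State Income Tax: taxable = 12,400.00 − 594.00 = 11,806.00
  252.00 + 10.1% × (11,806.00 − 5,600.00) = 252.00 + 10.1% × 6,206.00 = 878.81
Solidarity Surcharge: 4.63% × 11,806.00 = 546.62
Total: 878.81 + 546.62 = 1,425.43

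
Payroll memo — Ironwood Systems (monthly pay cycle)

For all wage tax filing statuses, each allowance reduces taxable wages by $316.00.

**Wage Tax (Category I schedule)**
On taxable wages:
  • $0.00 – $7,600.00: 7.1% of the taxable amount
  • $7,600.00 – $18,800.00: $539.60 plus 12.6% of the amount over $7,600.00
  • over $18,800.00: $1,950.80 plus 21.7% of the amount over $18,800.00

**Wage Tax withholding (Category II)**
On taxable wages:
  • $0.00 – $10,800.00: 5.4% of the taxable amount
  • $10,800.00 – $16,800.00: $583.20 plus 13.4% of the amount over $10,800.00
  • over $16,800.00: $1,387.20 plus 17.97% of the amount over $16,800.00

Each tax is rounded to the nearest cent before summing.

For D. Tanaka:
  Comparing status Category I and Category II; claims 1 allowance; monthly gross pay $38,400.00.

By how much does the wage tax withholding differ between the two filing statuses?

$923.50

Wage Tax (Category I): taxable = $38,400.00 − 1×$316.00 = $38,084.00
  $1,950.80 + 21.7% × ($38,084.00 − $18,800.00) = $1,950.80 + 21.7% × $19,284.00 = $6,135.43
Wage Tax (Category II): taxable = $38,400.00 − 1×$316.00 = $38,084.00
  $1,387.20 + 17.97% × ($38,084.00 − $16,800.00) = $1,387.20 + 17.97% × $21,284.00 = $5,211.93
Difference: |$6,135.43 − $5,211.93| = $923.50 (higher under Category I)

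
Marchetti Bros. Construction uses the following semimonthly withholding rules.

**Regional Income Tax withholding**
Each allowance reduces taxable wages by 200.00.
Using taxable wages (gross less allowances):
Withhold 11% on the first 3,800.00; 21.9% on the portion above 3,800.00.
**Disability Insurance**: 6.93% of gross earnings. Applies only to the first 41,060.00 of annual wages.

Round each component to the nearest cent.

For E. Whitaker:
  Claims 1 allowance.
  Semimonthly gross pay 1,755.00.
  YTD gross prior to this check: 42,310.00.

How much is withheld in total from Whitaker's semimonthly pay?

171.05

Regional Income Tax: taxable = 1,755.00 − 1×200.00 = 1,555.00
  11% × 1,555.00 = 171.05
Disability Insurance: YTD 42,310.00 ≥ cap 41,060.00 → 0.00
Total: 171.05 + 0.00 = 171.05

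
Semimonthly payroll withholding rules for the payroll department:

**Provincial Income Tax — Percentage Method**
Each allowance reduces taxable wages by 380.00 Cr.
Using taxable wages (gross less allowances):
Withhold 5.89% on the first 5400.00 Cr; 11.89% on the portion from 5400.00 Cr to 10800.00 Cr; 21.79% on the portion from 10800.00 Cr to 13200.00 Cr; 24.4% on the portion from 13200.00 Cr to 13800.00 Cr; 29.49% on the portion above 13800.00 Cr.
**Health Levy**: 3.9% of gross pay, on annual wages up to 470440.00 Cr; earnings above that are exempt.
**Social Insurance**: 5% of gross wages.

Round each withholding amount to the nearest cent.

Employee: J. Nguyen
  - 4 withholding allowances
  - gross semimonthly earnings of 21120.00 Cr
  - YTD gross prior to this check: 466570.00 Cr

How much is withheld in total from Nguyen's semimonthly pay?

Provincial Income Tax: taxable = 21120.00 Cr − 4×380.00 Cr = 19600.00 Cr
  1629.48 Cr + 29.49% × (19600.00 Cr − 13800.00 Cr) = 1629.48 Cr + 29.49% × 5800.00 Cr = 3339.90 Cr
Health Levy: cap 470440.00 Cr − YTD 466570.00 Cr = 3870.00 Cr subject; 3.9% × 3870.00 Cr = 150.93 Cr
Social Insurance: 5% × 21120.00 Cr = 1056.00 Cr
Total: 3339.90 Cr + 150.93 Cr + 1056.00 Cr = 4546.83 Cr

4546.83 Cr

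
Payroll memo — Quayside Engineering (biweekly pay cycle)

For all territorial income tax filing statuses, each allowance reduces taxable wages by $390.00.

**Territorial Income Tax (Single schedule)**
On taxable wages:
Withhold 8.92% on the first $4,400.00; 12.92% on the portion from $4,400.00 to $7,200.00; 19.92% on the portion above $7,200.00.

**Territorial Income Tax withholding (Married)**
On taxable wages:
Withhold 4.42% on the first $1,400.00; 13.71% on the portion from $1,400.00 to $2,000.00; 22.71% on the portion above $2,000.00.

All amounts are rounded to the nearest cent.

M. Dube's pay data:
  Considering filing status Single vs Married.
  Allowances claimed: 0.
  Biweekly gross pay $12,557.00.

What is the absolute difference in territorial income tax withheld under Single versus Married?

Territorial Income Tax (Single): taxable = $12,557.00
  $754.24 + 19.92% × ($12,557.00 − $7,200.00) = $754.24 + 19.92% × $5,357.00 = $1,821.35
Territorial Income Tax (Married): taxable = $12,557.00
  $144.14 + 22.71% × ($12,557.00 − $2,000.00) = $144.14 + 22.71% × $10,557.00 = $2,541.63
Difference: |$1,821.35 − $2,541.63| = $720.28 (higher under Married)

$720.28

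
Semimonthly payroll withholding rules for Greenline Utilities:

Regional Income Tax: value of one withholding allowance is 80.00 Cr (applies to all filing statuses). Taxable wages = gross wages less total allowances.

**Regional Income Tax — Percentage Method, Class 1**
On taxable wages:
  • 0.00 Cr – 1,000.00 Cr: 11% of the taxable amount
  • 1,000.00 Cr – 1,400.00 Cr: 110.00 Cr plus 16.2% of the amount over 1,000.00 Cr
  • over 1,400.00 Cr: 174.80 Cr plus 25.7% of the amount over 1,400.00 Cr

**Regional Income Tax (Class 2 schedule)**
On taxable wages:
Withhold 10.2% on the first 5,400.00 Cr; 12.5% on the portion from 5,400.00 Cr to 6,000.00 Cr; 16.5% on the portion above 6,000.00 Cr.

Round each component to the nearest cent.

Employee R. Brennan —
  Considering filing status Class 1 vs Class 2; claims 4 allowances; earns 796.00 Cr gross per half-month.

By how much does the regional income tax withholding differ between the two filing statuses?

3.81 Cr

Regional Income Tax (Class 1): taxable = 796.00 Cr − 4×80.00 Cr = 476.00 Cr
  11% × 476.00 Cr = 52.36 Cr
Regional Income Tax (Class 2): taxable = 796.00 Cr − 4×80.00 Cr = 476.00 Cr
  10.2% × 476.00 Cr = 48.55 Cr
Difference: |52.36 Cr − 48.55 Cr| = 3.81 Cr (higher under Class 1)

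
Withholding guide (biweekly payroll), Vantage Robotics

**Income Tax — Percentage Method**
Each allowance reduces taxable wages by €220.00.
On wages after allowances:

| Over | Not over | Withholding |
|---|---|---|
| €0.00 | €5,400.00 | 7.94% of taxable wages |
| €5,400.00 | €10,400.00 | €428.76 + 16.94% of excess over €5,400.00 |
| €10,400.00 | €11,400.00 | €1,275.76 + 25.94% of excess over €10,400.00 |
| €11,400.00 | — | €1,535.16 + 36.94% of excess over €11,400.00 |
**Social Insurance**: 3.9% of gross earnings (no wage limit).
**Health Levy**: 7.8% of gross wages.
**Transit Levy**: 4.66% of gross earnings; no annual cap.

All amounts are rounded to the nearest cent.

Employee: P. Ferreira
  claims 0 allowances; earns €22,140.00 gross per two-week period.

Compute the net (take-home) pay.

Income Tax: taxable = €22,140.00
  €1,535.16 + 36.94% × (€22,140.00 − €11,400.00) = €1,535.16 + 36.94% × €10,740.00 = €5,502.52
Social Insurance: 3.9% × €22,140.00 = €863.46
Health Levy: 7.8% × €22,140.00 = €1,726.92
Transit Levy: 4.66% × €22,140.00 = €1,031.72
Total withheld: €5,502.52 + €863.46 + €1,726.92 + €1,031.72 = €9,124.62
Net pay: €22,140.00 − €9,124.62 = €13,015.38

€13,015.38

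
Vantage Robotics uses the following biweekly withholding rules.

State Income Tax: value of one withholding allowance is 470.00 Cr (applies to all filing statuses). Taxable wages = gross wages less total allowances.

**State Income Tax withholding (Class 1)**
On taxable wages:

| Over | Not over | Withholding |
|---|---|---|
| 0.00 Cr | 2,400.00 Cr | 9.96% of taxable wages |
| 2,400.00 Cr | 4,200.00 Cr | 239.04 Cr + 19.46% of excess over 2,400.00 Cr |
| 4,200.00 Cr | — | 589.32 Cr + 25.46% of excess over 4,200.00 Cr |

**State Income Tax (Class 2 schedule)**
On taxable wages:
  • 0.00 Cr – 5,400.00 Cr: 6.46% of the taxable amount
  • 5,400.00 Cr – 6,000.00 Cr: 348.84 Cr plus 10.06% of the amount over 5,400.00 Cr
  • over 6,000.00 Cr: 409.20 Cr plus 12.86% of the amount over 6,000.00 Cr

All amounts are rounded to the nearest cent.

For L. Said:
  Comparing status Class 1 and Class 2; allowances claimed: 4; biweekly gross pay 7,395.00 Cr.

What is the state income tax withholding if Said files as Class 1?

State Income Tax (Class 1): taxable = 7,395.00 Cr − 4×470.00 Cr = 5,515.00 Cr
  589.32 Cr + 25.46% × (5,515.00 Cr − 4,200.00 Cr) = 589.32 Cr + 25.46% × 1,315.00 Cr = 924.12 Cr

924.12 Cr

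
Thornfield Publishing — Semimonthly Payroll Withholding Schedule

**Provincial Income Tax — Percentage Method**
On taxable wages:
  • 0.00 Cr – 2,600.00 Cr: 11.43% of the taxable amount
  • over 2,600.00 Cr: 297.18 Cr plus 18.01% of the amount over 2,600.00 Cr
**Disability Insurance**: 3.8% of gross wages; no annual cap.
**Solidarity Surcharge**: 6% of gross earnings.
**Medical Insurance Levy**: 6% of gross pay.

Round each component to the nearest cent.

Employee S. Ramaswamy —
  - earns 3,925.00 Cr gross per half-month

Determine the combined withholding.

1,155.96 Cr

Provincial Income Tax: taxable = 3,925.00 Cr
  297.18 Cr + 18.01% × (3,925.00 Cr − 2,600.00 Cr) = 297.18 Cr + 18.01% × 1,325.00 Cr = 535.81 Cr
Disability Insurance: 3.8% × 3,925.00 Cr = 149.15 Cr
Solidarity Surcharge: 6% × 3,925.00 Cr = 235.50 Cr
Medical Insurance Levy: 6% × 3,925.00 Cr = 235.50 Cr
Total: 535.81 Cr + 149.15 Cr + 235.50 Cr + 235.50 Cr = 1,155.96 Cr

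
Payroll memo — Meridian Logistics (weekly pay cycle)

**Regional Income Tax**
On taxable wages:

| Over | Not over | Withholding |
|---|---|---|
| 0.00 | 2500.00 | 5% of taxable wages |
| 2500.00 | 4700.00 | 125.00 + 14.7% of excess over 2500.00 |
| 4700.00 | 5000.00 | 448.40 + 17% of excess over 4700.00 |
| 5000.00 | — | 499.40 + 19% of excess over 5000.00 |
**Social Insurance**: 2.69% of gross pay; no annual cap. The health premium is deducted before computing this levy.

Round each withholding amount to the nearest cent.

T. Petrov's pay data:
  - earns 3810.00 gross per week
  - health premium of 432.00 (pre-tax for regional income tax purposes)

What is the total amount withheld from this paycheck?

Regional Income Tax: taxable = 3810.00 − 432.00 = 3378.00
  125.00 + 14.7% × (3378.00 − 2500.00) = 125.00 + 14.7% × 878.00 = 254.07
Social Insurance: 2.69% × 3378.00 = 90.87
Total: 254.07 + 90.87 = 344.94

344.94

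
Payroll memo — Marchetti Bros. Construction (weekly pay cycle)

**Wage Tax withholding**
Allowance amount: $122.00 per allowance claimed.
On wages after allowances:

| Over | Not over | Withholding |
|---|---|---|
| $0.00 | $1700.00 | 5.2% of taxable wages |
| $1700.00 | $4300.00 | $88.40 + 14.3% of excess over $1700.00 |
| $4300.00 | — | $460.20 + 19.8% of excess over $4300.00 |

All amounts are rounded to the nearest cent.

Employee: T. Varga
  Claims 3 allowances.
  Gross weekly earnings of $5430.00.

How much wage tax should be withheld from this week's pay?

Wage Tax: taxable = $5430.00 − 3×$122.00 = $5064.00
  $460.20 + 19.8% × ($5064.00 − $4300.00) = $460.20 + 19.8% × $764.00 = $611.47

$611.47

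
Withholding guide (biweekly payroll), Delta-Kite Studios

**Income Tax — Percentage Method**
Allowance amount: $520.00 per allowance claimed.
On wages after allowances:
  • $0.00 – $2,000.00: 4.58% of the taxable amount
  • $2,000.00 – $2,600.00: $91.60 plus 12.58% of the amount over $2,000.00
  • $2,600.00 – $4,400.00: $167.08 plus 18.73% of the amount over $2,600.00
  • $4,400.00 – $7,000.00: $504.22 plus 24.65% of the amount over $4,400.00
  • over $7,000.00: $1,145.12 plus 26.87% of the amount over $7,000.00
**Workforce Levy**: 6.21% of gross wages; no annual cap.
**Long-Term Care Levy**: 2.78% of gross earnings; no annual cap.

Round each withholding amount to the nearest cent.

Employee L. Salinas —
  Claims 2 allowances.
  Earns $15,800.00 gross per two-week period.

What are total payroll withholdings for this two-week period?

Income Tax: taxable = $15,800.00 − 2×$520.00 = $14,760.00
  $1,145.12 + 26.87% × ($14,760.00 − $7,000.00) = $1,145.12 + 26.87% × $7,760.00 = $3,230.23
Workforce Levy: 6.21% × $15,800.00 = $981.18
Long-Term Care Levy: 2.78% × $15,800.00 = $439.24
Total: $3,230.23 + $981.18 + $439.24 = $4,650.65

$4,650.65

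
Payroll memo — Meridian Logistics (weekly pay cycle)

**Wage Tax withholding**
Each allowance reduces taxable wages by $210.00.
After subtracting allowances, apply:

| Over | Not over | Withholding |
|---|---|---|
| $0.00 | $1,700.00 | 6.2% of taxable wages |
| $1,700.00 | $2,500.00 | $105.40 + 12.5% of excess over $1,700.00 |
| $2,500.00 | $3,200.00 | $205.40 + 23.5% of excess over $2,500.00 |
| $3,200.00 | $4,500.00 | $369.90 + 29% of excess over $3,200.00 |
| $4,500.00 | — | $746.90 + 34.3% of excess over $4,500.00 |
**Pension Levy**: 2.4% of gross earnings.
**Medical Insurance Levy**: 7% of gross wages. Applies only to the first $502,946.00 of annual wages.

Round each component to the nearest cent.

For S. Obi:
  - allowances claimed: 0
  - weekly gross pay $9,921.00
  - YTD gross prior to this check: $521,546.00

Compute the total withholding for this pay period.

$2,844.40

Wage Tax: taxable = $9,921.00
  $746.90 + 34.3% × ($9,921.00 − $4,500.00) = $746.90 + 34.3% × $5,421.00 = $2,606.30
Pension Levy: 2.4% × $9,921.00 = $238.10
Medical Insurance Levy: YTD $521,546.00 ≥ cap $502,946.00 → $0.00
Total: $2,606.30 + $238.10 + $0.00 = $2,844.40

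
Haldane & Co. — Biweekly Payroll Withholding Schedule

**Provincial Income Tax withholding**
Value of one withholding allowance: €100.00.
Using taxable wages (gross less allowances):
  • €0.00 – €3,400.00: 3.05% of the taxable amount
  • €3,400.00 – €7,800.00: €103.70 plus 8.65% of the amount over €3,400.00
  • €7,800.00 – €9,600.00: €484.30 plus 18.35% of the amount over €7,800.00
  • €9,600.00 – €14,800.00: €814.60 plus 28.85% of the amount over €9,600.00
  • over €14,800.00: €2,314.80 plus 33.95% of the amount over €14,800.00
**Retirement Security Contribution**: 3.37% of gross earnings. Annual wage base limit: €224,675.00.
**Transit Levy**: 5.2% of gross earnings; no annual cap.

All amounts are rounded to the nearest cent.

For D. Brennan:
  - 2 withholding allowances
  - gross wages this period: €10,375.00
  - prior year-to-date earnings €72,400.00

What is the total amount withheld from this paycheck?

Provincial Income Tax: taxable = €10,375.00 − 2×€100.00 = €10,175.00
  €814.60 + 28.85% × (€10,175.00 − €9,600.00) = €814.60 + 28.85% × €575.00 = €980.49
Retirement Security Contribution: 3.37% × €10,375.00 = €349.64
Transit Levy: 5.2% × €10,375.00 = €539.50
Total: €980.49 + €349.64 + €539.50 = €1,869.63

€1,869.63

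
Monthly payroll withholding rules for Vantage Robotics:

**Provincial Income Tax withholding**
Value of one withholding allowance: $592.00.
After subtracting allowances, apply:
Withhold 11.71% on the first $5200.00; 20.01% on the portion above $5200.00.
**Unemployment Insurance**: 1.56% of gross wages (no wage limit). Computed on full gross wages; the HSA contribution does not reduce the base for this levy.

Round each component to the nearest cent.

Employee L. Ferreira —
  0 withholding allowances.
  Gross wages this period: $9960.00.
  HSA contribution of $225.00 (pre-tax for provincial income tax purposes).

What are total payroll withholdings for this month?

Provincial Income Tax: taxable = $9960.00 − $225.00 = $9735.00
  $608.92 + 20.01% × ($9735.00 − $5200.00) = $608.92 + 20.01% × $4535.00 = $1516.37
Unemployment Insurance: 1.56% × $9960.00 = $155.38
Total: $1516.37 + $155.38 = $1671.75

$1671.75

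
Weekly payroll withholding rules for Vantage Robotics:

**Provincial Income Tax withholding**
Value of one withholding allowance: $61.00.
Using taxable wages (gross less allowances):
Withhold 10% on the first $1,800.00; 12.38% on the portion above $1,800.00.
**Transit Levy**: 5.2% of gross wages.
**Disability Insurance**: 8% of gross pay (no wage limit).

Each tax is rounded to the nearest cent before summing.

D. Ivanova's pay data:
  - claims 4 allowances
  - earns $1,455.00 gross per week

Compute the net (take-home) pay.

Provincial Income Tax: taxable = $1,455.00 − 4×$61.00 = $1,211.00
  10% × $1,211.00 = $121.10
Transit Levy: 5.2% × $1,455.00 = $75.66
Disability Insurance: 8% × $1,455.00 = $116.40
Total withheld: $121.10 + $75.66 + $116.40 = $313.16
Net pay: $1,455.00 − $313.16 = $1,141.84

$1,141.84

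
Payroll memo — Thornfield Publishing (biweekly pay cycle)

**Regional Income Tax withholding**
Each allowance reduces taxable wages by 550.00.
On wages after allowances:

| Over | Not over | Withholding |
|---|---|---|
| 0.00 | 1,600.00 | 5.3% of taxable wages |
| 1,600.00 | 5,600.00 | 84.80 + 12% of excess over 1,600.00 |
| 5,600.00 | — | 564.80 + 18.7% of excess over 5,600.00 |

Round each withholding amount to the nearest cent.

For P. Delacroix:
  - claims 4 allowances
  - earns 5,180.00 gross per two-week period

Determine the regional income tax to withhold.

Regional Income Tax: taxable = 5,180.00 − 4×550.00 = 2,980.00
  84.80 + 12% × (2,980.00 − 1,600.00) = 84.80 + 12% × 1,380.00 = 250.40

250.40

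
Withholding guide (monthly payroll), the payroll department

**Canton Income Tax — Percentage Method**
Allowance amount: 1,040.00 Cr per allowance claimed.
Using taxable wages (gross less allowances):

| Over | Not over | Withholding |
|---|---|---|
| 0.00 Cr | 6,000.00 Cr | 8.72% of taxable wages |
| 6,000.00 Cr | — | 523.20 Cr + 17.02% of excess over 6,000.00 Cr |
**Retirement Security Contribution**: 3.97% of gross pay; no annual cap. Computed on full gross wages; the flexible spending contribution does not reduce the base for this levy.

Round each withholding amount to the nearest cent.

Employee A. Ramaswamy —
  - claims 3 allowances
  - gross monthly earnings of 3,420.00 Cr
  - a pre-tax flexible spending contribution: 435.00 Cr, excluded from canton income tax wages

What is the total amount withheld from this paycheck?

Canton Income Tax: taxable = 3,420.00 Cr − 435.00 Cr − 3×1,040.00 Cr = -135.00 Cr
  Taxable ≤ 0 → 0.00 Cr
Retirement Security Contribution: 3.97% × 3,420.00 Cr = 135.77 Cr
Total: 0.00 Cr + 135.77 Cr = 135.77 Cr

135.77 Cr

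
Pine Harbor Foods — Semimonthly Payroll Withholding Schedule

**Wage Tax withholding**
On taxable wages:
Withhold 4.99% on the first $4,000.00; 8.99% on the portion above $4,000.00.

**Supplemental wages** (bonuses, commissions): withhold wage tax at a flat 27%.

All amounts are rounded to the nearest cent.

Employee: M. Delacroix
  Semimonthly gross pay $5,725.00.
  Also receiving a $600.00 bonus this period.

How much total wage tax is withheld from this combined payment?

$516.68

Wage Tax: taxable = $5,725.00
  $199.60 + 8.99% × ($5,725.00 − $4,000.00) = $199.60 + 8.99% × $1,725.00 = $354.68
Supplemental (27% flat on bonus): 27% × $600.00 = $162.00
Total wage tax: $354.68 + $162.00 = $516.68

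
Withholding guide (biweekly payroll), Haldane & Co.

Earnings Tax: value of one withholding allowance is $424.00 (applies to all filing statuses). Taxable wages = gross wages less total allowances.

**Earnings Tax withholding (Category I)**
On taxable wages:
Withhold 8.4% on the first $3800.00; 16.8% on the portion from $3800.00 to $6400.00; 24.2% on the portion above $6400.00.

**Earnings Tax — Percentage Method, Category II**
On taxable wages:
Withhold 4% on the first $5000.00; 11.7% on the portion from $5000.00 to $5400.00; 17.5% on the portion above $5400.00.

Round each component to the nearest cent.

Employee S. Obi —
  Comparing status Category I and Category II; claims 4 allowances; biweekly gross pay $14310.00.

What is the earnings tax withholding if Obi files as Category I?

$2259.79

Earnings Tax (Category I): taxable = $14310.00 − 4×$424.00 = $12614.00
  $756.00 + 24.2% × ($12614.00 − $6400.00) = $756.00 + 24.2% × $6214.00 = $2259.79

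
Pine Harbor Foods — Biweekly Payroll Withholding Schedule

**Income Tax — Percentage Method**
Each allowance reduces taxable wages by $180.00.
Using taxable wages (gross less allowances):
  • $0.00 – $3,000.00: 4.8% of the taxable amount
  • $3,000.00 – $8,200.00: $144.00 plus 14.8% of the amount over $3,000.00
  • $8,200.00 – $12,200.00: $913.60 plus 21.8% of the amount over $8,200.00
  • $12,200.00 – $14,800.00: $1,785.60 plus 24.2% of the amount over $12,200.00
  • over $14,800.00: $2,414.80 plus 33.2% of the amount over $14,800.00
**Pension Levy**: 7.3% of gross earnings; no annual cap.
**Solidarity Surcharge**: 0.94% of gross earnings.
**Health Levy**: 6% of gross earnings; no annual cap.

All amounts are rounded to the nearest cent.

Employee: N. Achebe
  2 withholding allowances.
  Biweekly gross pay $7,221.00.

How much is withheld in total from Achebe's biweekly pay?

$1,743.70

Income Tax: taxable = $7,221.00 − 2×$180.00 = $6,861.00
  $144.00 + 14.8% × ($6,861.00 − $3,000.00) = $144.00 + 14.8% × $3,861.00 = $715.43
Pension Levy: 7.3% × $7,221.00 = $527.13
Solidarity Surcharge: 0.94% × $7,221.00 = $67.88
Health Levy: 6% × $7,221.00 = $433.26
Total: $715.43 + $527.13 + $67.88 + $433.26 = $1,743.70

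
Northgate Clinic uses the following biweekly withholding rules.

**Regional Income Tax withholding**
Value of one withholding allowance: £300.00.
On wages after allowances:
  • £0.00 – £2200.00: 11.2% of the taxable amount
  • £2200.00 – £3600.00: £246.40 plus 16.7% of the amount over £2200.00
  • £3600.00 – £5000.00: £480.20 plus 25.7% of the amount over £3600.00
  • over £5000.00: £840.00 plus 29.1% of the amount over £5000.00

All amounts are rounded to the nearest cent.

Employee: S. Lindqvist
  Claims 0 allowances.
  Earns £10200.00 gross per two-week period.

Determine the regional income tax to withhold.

£2353.20

Regional Income Tax: taxable = £10200.00
  £840.00 + 29.1% × (£10200.00 − £5000.00) = £840.00 + 29.1% × £5200.00 = £2353.20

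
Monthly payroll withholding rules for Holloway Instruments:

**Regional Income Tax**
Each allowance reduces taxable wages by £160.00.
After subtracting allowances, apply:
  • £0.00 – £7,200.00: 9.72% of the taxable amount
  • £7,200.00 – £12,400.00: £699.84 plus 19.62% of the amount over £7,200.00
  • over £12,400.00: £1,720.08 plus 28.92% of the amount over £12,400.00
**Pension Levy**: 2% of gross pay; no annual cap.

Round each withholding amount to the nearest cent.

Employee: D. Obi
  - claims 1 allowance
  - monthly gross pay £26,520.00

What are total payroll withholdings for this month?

£6,287.71

Regional Income Tax: taxable = £26,520.00 − 1×£160.00 = £26,360.00
  £1,720.08 + 28.92% × (£26,360.00 − £12,400.00) = £1,720.08 + 28.92% × £13,960.00 = £5,757.31
Pension Levy: 2% × £26,520.00 = £530.40
Total: £5,757.31 + £530.40 = £6,287.71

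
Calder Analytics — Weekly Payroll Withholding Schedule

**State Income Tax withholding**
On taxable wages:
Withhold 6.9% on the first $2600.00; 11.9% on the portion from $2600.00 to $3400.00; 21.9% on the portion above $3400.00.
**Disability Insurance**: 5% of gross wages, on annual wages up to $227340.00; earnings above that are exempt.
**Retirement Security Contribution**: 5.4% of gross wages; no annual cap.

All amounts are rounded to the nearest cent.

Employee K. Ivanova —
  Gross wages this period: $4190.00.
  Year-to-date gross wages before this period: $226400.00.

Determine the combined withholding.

$720.87

State Income Tax: taxable = $4190.00
  $274.60 + 21.9% × ($4190.00 − $3400.00) = $274.60 + 21.9% × $790.00 = $447.61
Disability Insurance: cap $227340.00 − YTD $226400.00 = $940.00 subject; 5% × $940.00 = $47.00
Retirement Security Contribution: 5.4% × $4190.00 = $226.26
Total: $447.61 + $47.00 + $226.26 = $720.87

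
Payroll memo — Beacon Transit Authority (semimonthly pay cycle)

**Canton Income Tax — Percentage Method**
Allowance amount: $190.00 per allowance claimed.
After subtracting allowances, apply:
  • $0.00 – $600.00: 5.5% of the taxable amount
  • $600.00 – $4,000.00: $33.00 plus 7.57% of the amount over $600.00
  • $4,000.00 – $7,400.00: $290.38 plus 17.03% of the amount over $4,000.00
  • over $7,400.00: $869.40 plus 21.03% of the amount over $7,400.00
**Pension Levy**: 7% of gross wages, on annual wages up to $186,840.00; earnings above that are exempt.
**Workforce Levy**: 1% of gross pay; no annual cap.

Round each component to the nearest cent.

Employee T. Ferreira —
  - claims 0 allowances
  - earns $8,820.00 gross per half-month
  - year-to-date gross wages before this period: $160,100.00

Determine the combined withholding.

Canton Income Tax: taxable = $8,820.00
  $869.40 + 21.03% × ($8,820.00 − $7,400.00) = $869.40 + 21.03% × $1,420.00 = $1,168.03
Pension Levy: 7% × $8,820.00 = $617.40
Workforce Levy: 1% × $8,820.00 = $88.20
Total: $1,168.03 + $617.40 + $88.20 = $1,873.63

$1,873.63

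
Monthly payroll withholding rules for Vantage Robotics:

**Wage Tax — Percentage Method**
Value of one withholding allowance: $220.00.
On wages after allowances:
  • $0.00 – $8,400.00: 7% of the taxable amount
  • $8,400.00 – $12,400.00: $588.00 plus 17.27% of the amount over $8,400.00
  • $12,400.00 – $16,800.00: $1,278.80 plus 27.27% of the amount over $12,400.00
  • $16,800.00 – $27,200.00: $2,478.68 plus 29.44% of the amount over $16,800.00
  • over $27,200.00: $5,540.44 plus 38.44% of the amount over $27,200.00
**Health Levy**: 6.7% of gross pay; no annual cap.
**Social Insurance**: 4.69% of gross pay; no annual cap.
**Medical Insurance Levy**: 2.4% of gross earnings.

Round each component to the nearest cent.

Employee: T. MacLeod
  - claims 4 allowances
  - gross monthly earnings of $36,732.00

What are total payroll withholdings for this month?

Wage Tax: taxable = $36,732.00 − 4×$220.00 = $35,852.00
  $5,540.44 + 38.44% × ($35,852.00 − $27,200.00) = $5,540.44 + 38.44% × $8,652.00 = $8,866.27
Health Levy: 6.7% × $36,732.00 = $2,461.04
Social Insurance: 4.69% × $36,732.00 = $1,722.73
Medical Insurance Levy: 2.4% × $36,732.00 = $881.57
Total: $8,866.27 + $2,461.04 + $1,722.73 + $881.57 = $13,931.61

$13,931.61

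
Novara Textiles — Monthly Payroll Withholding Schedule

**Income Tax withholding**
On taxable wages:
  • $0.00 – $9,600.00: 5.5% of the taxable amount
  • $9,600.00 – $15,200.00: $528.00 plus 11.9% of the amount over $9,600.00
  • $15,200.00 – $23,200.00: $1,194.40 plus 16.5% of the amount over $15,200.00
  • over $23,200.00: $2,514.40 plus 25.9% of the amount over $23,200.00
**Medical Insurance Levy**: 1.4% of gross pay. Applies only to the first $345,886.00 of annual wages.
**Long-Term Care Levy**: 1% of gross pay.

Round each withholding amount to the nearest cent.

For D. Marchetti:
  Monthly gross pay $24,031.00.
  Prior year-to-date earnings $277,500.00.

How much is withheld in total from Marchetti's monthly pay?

Income Tax: taxable = $24,031.00
  $2,514.40 + 25.9% × ($24,031.00 − $23,200.00) = $2,514.40 + 25.9% × $831.00 = $2,729.63
Medical Insurance Levy: 1.4% × $24,031.00 = $336.43
Long-Term Care Levy: 1% × $24,031.00 = $240.31
Total: $2,729.63 + $336.43 + $240.31 = $3,306.37

$3,306.37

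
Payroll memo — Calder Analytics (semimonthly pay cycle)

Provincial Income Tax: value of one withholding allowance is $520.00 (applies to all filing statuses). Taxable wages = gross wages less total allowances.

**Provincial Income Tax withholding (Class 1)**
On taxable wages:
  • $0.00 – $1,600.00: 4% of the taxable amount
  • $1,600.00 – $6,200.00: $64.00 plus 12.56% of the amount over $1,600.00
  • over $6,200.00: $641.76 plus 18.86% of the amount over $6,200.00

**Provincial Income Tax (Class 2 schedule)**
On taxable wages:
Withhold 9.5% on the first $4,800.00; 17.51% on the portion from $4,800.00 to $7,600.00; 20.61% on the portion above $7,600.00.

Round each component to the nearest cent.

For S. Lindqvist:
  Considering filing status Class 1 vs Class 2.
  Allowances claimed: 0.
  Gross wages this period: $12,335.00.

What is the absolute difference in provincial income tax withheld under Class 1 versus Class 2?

$123.34

Provincial Income Tax (Class 1): taxable = $12,335.00
  $641.76 + 18.86% × ($12,335.00 − $6,200.00) = $641.76 + 18.86% × $6,135.00 = $1,798.82
Provincial Income Tax (Class 2): taxable = $12,335.00
  $946.28 + 20.61% × ($12,335.00 − $7,600.00) = $946.28 + 20.61% × $4,735.00 = $1,922.16
Difference: |$1,798.82 − $1,922.16| = $123.34 (higher under Class 2)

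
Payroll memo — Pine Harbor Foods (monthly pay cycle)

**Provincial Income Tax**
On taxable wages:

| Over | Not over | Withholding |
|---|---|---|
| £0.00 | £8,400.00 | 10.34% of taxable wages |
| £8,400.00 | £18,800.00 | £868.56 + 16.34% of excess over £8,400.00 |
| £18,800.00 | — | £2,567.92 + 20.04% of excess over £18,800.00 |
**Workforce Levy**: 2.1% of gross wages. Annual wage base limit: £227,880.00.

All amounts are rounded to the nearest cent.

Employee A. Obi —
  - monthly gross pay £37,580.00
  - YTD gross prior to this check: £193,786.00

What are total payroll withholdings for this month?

£7,047.40

Provincial Income Tax: taxable = £37,580.00
  £2,567.92 + 20.04% × (£37,580.00 − £18,800.00) = £2,567.92 + 20.04% × £18,780.00 = £6,331.43
Workforce Levy: cap £227,880.00 − YTD £193,786.00 = £34,094.00 subject; 2.1% × £34,094.00 = £715.97
Total: £6,331.43 + £715.97 = £7,047.40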